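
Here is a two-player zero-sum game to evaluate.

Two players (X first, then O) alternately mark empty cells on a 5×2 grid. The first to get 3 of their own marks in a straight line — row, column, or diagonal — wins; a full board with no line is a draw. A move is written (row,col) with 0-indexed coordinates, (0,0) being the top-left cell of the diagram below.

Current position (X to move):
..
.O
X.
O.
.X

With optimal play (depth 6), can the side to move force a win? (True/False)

X winning at [../.O/X./O./.X]: False

ply 1, X at ../.O/X./O./.X | (0,0)=+0→X./.O/X./O./.X*; (0,1)=+0→.X/.O/X./O./.X; (1,0)=+0→../XO/X./O./.X; (2,1)=+0→../.O/XX/O./.X; (3,1)=+0→../.O/X./OX/.X; (4,0)=-1→../.O/X./O./XX
ply 2, O at X./.O/X./O./.X | (0,1)=-1→XO/.O/X./O./.X; (1,0)=+0→X./OO/X./O./.X*; (2,1)=-1→X./.O/XO/O./.X; (3,1)=-1→X./.O/X./OO/.X; (4,0)=-1→X./.O/X./O./OX
ply 3, X at X./OO/X./O./.X | (0,1)=+0→XX/OO/X./O./.X*; (2,1)=+0→X./OO/XX/O./.X; (3,1)=+0→X./OO/X./OX/.X; (4,0)=-1→X./OO/X./O./XX
ply 4, O at XX/OO/X./O./.X | (2,1)=+0→XX/OO/XO/O./.X*; (3,1)=+0→XX/OO/X./OO/.X; (4,0)=+0→XX/OO/X./O./OX
ply 5, X at XX/OO/XO/O./.X | (3,1)=+0→XX/OO/XO/OX/.X*; (4,0)=-1→XX/OO/XO/O./XX
ply 6, O at XX/OO/XO/OX/.X | (4,0)=+0→XX/OO/XO/OX/OX*
ply 7: XX/OO/XO/OX/OX is terminal +0 (X); from ../.O/X./O./.X depth 6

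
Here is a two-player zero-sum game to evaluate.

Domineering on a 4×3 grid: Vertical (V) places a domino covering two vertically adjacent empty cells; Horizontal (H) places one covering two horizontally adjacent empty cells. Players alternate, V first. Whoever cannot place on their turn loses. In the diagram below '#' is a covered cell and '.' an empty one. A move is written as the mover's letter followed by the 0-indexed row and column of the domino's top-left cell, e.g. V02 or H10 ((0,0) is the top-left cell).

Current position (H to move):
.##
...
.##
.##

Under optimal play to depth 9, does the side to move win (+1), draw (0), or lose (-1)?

ply 1, H at .##/.../.##/.## | H10=-1→.##/##./.##/.##*; H11=-1→.##/.##/.##/.##
ply 2, V at .##/##./.##/.## | V20=+1→.##/##./###/###*
ply 3: .##/##./###/### is terminal -1 (H); from .##/.../.##/.## depth 9

value(.##/.../.##/.##, H) = -1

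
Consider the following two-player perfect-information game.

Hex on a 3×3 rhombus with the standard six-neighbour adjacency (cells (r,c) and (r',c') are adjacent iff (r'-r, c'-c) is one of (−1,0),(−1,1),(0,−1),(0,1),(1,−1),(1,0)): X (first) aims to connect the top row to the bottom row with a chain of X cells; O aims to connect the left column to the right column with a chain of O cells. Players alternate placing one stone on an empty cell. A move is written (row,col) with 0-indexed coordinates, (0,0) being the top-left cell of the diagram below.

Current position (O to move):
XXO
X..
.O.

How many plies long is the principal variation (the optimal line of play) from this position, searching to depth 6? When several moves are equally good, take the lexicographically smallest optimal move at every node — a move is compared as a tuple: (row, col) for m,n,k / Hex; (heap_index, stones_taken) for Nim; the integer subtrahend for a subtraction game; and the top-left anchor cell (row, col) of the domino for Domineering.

[XXO/X../.O.] O move#1: (1,1):-1/XXO/XO./.O., (1,2):-1/XXO/X.O/.O., (2,0):+1/XXO/X../OO.*, (2,2):-1/XXO/X../.OO
[XXO/X../OO.] X move#2: (1,1):-1/XXO/XX./OO.*, (1,2):-1/XXO/X.X/OO., (2,2):-1/XXO/X../OOX
[XXO/XX./OO.] O move#3: (1,2):+1/XXO/XXO/OO.*, (2,2):+1/XXO/XX./OOO
[XXO/XXO/OO.] end (terminal -1, X#4); searched XXO/X../.O. to 6

PV length from [XXO/X../.O.]: 3 plies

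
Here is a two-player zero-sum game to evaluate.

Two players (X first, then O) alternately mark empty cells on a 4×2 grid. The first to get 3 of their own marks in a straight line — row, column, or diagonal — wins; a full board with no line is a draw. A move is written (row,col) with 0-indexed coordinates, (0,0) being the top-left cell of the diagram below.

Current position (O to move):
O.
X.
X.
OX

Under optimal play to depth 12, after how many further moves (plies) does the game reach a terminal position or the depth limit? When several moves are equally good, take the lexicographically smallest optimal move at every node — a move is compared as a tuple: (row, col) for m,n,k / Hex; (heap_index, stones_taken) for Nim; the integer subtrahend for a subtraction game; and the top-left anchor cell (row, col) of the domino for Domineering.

p1 O@[O./X./X./OX]: (0,1)[OO/X./X./OX]+0* (1,1)[O./XO/X./OX]+0 (2,1)[O./X./XO/OX]+0
p2 X@[OO/X./X./OX]: (1,1)[OO/XX/X./OX]+0* (2,1)[OO/X./XX/OX]+0
p3 O@[OO/XX/X./OX]: (2,1)[OO/XX/XO/OX]+0*
p4 X@[OO/XX/XO/OX] terminal +0; root [O./X./X./OX] d12

PV length from [O./X./X./OX]: 3 plies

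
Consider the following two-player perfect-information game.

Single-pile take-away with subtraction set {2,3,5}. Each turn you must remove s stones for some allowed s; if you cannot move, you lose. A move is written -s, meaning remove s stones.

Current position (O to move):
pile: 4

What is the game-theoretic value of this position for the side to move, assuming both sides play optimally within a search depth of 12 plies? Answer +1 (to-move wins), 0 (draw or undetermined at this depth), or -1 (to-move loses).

value(4, O) = +1

[4] O move#1: -2:-1/2, -3:+1/1*
[1] end (terminal -1, X#2); searched 4 to 12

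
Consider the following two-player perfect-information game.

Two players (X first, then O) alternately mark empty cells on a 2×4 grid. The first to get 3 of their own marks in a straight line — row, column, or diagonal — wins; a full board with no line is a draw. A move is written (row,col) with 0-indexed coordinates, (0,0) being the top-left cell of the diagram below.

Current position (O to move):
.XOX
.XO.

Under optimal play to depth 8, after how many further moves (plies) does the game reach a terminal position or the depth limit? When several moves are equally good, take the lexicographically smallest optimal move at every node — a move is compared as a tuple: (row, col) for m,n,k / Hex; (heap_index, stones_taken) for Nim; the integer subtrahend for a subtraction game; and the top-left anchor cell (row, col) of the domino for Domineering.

p1 O@[.XOX/.XO.]: (0,0)[OXOX/.XO.]+0* (1,0)[.XOX/OXO.]+0 (1,3)[.XOX/.XOO]+0
p2 X@[OXOX/.XO.]: (1,0)[OXOX/XXO.]+0* (1,3)[OXOX/.XOX]+0
p3 O@[OXOX/XXO.]: (1,3)[OXOX/XXOO]+0*
p4 X@[OXOX/XXOO] terminal +0; root [.XOX/.XO.] d8

PV length from [.XOX/.XO.]: 3 plies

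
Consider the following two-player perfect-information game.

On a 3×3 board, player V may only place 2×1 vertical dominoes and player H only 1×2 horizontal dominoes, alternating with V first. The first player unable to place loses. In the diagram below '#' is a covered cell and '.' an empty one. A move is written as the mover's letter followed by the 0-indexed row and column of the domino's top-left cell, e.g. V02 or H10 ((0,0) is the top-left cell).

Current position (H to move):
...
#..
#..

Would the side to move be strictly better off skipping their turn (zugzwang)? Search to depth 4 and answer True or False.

p1 H@[.../#../#..]: H00[##./#../#..]-1 H01[.##/#../#..]-1 H11[.../###/#..]+1* H21[.../#../###]-1
p2 V@[.../###/#..] terminal -1; root [.../#../#..] d4
pass branch (V moves first from the same position):
  | p1 V@[.../#../#..]: V01[.#./##./#..]+1* V02[..#/#.#/#..]+1 V11[.../##./##.]+1 V12[.../#.#/#.#]+1
  | p2 H@[.#./##./#..]: H21[.#./##./###]-1*
  | p3 V@[.#./##./###]: V02[.##/###/###]+1*
  | p4 H@[.##/###/###] terminal -1; root [.../#../#..] d4
H moving scores +1; H passing scores -1

zugzwang(.../#../#.., H) = False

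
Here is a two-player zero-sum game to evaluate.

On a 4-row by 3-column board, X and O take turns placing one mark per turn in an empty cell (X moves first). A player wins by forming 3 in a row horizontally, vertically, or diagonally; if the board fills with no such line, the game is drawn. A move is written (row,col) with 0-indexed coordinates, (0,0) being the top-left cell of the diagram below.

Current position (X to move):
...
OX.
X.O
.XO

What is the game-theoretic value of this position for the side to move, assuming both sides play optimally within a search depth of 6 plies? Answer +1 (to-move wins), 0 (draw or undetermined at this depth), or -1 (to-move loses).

ply 1, X at .../OX./X.O/.XO | (0,0)=-1→X../OX./X.O/.XO; (0,1)=-1→.X./OX./X.O/.XO; (0,2)=+1→..X/OX./X.O/.XO*; (1,2)=-1→.../OXX/X.O/.XO; (2,1)=+1→.../OX./XXO/.XO; (3,0)=-1→.../OX./X.O/XXO
ply 2: ..X/OX./X.O/.XO is terminal -1 (O); from .../OX./X.O/.XO depth 6

value(.../OX./X.O/.XO, X) = +1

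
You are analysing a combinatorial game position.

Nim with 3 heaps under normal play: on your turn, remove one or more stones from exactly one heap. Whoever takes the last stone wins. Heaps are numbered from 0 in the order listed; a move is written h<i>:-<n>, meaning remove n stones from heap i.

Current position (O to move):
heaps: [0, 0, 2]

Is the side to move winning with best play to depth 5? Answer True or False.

[(0,0,2)] O move#1: h2:-1:-1/(0,0,1), h2:-2:+1/(0,0,0)*
[(0,0,0)] end (terminal -1, X#2); searched (0,0,2) to 5

O winning at [(0,0,2)]: True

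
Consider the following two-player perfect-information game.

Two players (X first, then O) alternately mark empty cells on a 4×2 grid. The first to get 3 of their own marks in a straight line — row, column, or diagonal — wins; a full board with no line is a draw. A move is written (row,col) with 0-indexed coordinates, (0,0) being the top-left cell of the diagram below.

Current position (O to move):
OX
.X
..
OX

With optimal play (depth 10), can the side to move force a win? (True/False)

O winning at [OX/.X/../OX]: False

[OX/.X/../OX] O move#1: (1,0):-1/OX/OX/../OX, (2,0):-1/OX/.X/O./OX, (2,1):+0/OX/.X/.O/OX*
[OX/.X/.O/OX] X move#2: (1,0):+0/OX/XX/.O/OX*, (2,0):+0/OX/.X/XO/OX
[OX/XX/.O/OX] O move#3: (2,0):+0/OX/XX/OO/OX*
[OX/XX/OO/OX] end (terminal +0, X#4); searched OX/.X/../OX to 10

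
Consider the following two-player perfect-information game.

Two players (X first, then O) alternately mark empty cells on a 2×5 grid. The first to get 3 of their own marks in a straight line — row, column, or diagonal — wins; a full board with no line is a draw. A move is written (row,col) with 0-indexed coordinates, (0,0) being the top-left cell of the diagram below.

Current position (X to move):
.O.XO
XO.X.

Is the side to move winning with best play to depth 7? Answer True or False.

[.O.XO/XO.X.] X move#1: (0,0):+0/XO.XO/XO.X.*, (0,2):+0/.OXXO/XO.X., (1,2):+0/.O.XO/XOXX., (1,4):+0/.O.XO/XO.XX
[XO.XO/XO.X.] O move#2: (0,2):+0/XOOXO/XO.X.*, (1,2):+0/XO.XO/XOOX., (1,4):+0/XO.XO/XO.XO
[XOOXO/XO.X.] X move#3: (1,2):+0/XOOXO/XOXX.*, (1,4):+0/XOOXO/XO.XX
[XOOXO/XOXX.] O move#4: (1,4):+0/XOOXO/XOXXO*
[XOOXO/XOXXO] end (terminal +0, X#5); searched .O.XO/XO.X. to 7

X winning at [.O.XO/XO.X.]: False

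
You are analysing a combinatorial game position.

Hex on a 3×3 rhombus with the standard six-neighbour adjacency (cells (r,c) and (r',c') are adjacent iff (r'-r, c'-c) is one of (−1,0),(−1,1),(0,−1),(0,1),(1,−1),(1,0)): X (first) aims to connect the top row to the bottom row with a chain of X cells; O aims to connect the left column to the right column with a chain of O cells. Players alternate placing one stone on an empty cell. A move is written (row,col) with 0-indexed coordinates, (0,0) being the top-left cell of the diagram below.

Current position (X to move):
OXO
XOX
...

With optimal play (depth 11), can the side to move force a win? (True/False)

p1 X@[OXO/XOX/...]: (2,0)[OXO/XOX/X..]+1* (2,1)[OXO/XOX/.X.]-1 (2,2)[OXO/XOX/..X]-1
p2 O@[OXO/XOX/X..] terminal -1; root [OXO/XOX/...] d11

X winning at [OXO/XOX/...]: True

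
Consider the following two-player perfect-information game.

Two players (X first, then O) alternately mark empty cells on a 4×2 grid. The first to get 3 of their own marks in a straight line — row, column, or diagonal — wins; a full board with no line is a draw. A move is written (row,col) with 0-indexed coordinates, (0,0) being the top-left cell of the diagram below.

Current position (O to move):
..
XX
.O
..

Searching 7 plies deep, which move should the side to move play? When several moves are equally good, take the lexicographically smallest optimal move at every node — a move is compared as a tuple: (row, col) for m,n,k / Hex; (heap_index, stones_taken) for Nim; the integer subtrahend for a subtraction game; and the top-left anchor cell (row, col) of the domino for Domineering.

p1 O@[../XX/.O/..]: (0,0)[O./XX/.O/..]+0* (0,1)[.O/XX/.O/..]-1 (2,0)[../XX/OO/..]+0 (3,0)[../XX/.O/O.]+0 (3,1)[../XX/.O/.O]-1
p2 X@[O./XX/.O/..]: (0,1)[OX/XX/.O/..]+0* (2,0)[O./XX/XO/..]+0 (3,0)[O./XX/.O/X.]+0 (3,1)[O./XX/.O/.X]+0
p3 O@[OX/XX/.O/..]: (2,0)[OX/XX/OO/..]+0* (3,0)[OX/XX/.O/O.]+0 (3,1)[OX/XX/.O/.O]+0
p4 X@[OX/XX/OO/..]: (3,0)[OX/XX/OO/X.]+0* (3,1)[OX/XX/OO/.X]+0
p5 O@[OX/XX/OO/X.]: (3,1)[OX/XX/OO/XO]+0*
p6 X@[OX/XX/OO/XO] terminal +0; root [../XX/.O/..] d7

O's best at [../XX/.O/..]: (0,0)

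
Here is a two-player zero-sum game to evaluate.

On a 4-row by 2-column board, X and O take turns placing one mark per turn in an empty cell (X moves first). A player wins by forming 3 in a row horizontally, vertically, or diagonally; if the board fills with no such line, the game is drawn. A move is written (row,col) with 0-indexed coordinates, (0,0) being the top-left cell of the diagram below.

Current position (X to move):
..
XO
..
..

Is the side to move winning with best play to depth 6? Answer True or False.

[../XO/../..] X move#1: (0,0):+0/X./XO/../.., (0,1):+0/.X/XO/../.., (2,0):+1/../XO/X./..*, (2,1):+0/../XO/.X/.., (3,0):+0/../XO/../X., (3,1):+0/../XO/../.X
[../XO/X./..] O move#2: (0,0):-1/O./XO/X./..*, (0,1):-1/.O/XO/X./.., (2,1):-1/../XO/XO/.., (3,0):-1/../XO/X./O., (3,1):-1/../XO/X./.O
[O./XO/X./..] X move#3: (0,1):+0/OX/XO/X./.., (2,1):+0/O./XO/XX/.., (3,0):+1/O./XO/X./X.*, (3,1):+0/O./XO/X./.X
[O./XO/X./X.] end (terminal -1, O#4); searched ../XO/../.. to 6

X winning at [../XO/../..]: True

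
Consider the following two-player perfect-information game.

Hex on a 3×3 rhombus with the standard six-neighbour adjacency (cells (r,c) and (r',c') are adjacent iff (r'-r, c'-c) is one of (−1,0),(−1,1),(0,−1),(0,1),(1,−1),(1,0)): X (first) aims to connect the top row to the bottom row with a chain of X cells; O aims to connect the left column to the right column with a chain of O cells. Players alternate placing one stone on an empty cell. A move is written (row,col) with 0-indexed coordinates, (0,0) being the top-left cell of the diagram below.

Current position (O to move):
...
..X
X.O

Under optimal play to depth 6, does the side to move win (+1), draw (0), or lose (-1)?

value(.../..X/X.O, O) = -1

p1 O@[.../..X/X.O]: (0,0)[O../..X/X.O]-1* (0,1)[.O./..X/X.O]-1 (0,2)[..O/..X/X.O]-1 (1,0)[.../O.X/X.O]-1 (1,1)[.../.OX/X.O]-1 (2,1)[.../..X/XOO]-1
p2 X@[O../..X/X.O]: (0,1)[OX./..X/X.O]+1* (0,2)[O.X/..X/X.O]+1 (1,0)[O../X.X/X.O]+1 (1,1)[O../.XX/X.O]+1 (2,1)[O../..X/XXO]+1
p3 O@[OX./..X/X.O]: (0,2)[OXO/..X/X.O]-1* (1,0)[OX./O.X/X.O]-1 (1,1)[OX./.OX/X.O]-1 (2,1)[OX./..X/XOO]-1
p4 X@[OXO/..X/X.O]: (1,0)[OXO/X.X/X.O]+1* (1,1)[OXO/.XX/X.O]+1 (2,1)[OXO/..X/XXO]+1
p5 O@[OXO/X.X/X.O] terminal -1; root [.../..X/X.O] d6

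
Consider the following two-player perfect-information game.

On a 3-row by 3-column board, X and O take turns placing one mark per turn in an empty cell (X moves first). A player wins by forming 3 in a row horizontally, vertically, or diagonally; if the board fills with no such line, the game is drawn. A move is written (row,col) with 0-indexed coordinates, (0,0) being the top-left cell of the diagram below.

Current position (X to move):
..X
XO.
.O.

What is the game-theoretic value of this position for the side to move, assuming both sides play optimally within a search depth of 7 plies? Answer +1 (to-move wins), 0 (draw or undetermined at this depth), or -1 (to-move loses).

value(..X/XO./.O., X) = 0

[..X/XO./.O.] X move#1: (0,0):-1/X.X/XO./.O., (0,1):+0/.XX/XO./.O.*, (1,2):-1/..X/XOX/.O., (2,0):-1/..X/XO./XO., (2,2):-1/..X/XO./.OX
[.XX/XO./.O.] O move#2: (0,0):+0/OXX/XO./.O.*, (1,2):-1/.XX/XOO/.O., (2,0):-1/.XX/XO./OO., (2,2):-1/.XX/XO./.OO
[OXX/XO./.O.] X move#3: (1,2):-1/OXX/XOX/.O., (2,0):-1/OXX/XO./XO., (2,2):+0/OXX/XO./.OX*
[OXX/XO./.OX] O move#4: (1,2):+0/OXX/XOO/.OX*, (2,0):-1/OXX/XO./OOX
[OXX/XOO/.OX] X move#5: (2,0):+0/OXX/XOO/XOX*
[OXX/XOO/XOX] end (terminal +0, O#6); searched ..X/XO./.O. to 7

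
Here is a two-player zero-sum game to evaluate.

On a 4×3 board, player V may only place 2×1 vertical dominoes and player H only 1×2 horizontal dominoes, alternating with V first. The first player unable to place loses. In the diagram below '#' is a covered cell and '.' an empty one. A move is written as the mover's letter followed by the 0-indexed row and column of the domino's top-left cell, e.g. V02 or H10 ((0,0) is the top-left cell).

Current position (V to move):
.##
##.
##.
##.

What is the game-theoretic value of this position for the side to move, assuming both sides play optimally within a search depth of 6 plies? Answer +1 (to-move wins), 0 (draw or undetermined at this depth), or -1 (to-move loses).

value(.##/##./##./##., V) = +1

[.##/##./##./##.] V move#1: V12:+1/.##/###/###/##.*, V22:+1/.##/##./###/###
[.##/###/###/##.] end (terminal -1, H#2); searched .##/##./##./##. to 6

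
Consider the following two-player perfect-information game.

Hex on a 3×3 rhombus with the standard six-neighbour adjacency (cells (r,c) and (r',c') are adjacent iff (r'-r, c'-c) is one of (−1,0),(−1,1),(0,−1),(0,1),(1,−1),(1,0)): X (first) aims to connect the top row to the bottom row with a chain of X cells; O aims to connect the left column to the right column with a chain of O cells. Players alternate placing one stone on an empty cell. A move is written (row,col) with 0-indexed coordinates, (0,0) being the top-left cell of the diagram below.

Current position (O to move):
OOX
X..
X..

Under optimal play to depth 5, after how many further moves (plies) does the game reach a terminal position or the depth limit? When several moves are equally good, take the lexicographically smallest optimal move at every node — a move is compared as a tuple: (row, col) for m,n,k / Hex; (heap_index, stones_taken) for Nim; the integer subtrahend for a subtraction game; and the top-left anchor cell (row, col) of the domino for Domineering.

PV length from [OOX/X../X..]: 4 plies

p1 O@[OOX/X../X..]: (1,1)[OOX/XO./X..]-1* (1,2)[OOX/X.O/X..]-1 (2,1)[OOX/X../XO.]-1 (2,2)[OOX/X../X.O]-1
p2 X@[OOX/XO./X..]: (1,2)[OOX/XOX/X..]+1* (2,1)[OOX/XO./XX.]-1 (2,2)[OOX/XO./X.X]-1
p3 O@[OOX/XOX/X..]: (2,1)[OOX/XOX/XO.]-1* (2,2)[OOX/XOX/X.O]-1
p4 X@[OOX/XOX/XO.]: (2,2)[OOX/XOX/XOX]+1*
p5 O@[OOX/XOX/XOX] terminal -1; root [OOX/X../X..] d5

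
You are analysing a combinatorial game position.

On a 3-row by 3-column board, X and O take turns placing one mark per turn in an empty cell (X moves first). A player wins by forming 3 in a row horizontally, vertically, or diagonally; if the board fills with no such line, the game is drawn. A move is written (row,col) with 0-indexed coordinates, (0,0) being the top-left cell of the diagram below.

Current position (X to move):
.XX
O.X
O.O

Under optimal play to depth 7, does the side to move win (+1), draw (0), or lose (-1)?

ply 1, X at .XX/O.X/O.O | (0,0)=+1→XXX/O.X/O.O*; (1,1)=-1→.XX/OXX/O.O; (2,1)=-1→.XX/O.X/OXO
ply 2: XXX/O.X/O.O is terminal -1 (O); from .XX/O.X/O.O depth 7

value(.XX/O.X/O.O, X) = +1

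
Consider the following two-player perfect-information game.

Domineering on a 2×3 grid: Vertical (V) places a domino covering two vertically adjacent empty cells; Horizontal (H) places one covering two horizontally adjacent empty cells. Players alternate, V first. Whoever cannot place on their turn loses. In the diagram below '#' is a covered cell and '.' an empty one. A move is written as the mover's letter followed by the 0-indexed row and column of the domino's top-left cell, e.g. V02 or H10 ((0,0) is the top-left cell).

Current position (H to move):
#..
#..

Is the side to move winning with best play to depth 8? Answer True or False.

H winning at [#../#..]: True

[#../#..] H move#1: H01:+1/###/#..*, H11:+1/#../###
[###/#..] end (terminal -1, V#2); searched #../#.. to 8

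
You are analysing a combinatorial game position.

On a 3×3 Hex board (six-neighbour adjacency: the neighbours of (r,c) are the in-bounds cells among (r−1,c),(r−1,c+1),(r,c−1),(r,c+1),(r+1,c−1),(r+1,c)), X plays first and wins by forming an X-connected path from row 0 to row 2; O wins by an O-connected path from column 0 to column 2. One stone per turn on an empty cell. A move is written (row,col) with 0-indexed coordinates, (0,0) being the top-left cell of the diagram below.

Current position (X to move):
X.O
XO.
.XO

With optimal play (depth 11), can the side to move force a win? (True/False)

X winning at [X.O/XO./.XO]: True

[X.O/XO./.XO] X move#1: (0,1):-1/XXO/XO./.XO, (1,2):-1/X.O/XOX/.XO, (2,0):+1/X.O/XO./XXO*
[X.O/XO./XXO] end (terminal -1, O#2); searched X.O/XO./.XO to 11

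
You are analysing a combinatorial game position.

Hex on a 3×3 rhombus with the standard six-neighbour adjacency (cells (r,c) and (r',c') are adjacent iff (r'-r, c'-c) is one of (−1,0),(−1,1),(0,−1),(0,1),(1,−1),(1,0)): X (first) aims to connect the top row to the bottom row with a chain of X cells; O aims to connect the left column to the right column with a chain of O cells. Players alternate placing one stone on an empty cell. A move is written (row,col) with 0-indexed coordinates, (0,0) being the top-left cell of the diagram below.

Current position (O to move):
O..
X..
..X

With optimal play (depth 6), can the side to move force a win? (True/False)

O winning at [O../X../..X]: True

ply 1, O at O../X../..X | (0,1)=-1→OO./X../..X; (0,2)=-1→O.O/X../..X; (1,1)=+1→O../XO./..X*; (1,2)=-1→O../X.O/..X; (2,0)=-1→O../X../O.X; (2,1)=-1→O../X../.OX
ply 2, X at O../XO./..X | (0,1)=-1→OX./XO./..X*; (0,2)=-1→O.X/XO./..X; (1,2)=-1→O../XOX/..X; (2,0)=-1→O../XO./X.X; (2,1)=-1→O../XO./.XX
ply 3, O at OX./XO./..X | (0,2)=-1→OXO/XO./..X; (1,2)=-1→OX./XOO/..X; (2,0)=+1→OX./XO./O.X*; (2,1)=-1→OX./XO./.OX
ply 4, X at OX./XO./O.X | (0,2)=-1→OXX/XO./O.X*; (1,2)=-1→OX./XOX/O.X; (2,1)=-1→OX./XO./OXX
ply 5, O at OXX/XO./O.X | (1,2)=+1→OXX/XOO/O.X*; (2,1)=-1→OXX/XO./OOX
ply 6: OXX/XOO/O.X is terminal -1 (X); from O../X../..X depth 6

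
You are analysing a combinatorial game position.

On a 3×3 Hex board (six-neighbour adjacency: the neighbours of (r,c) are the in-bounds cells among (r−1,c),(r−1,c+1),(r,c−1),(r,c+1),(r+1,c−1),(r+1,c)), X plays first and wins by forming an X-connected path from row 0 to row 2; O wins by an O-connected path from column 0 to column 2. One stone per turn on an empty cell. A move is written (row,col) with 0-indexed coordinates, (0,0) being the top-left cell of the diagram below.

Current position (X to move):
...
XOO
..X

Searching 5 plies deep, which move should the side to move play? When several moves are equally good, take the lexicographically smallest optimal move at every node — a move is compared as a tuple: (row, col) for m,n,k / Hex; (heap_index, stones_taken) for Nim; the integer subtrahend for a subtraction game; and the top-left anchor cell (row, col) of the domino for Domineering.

ply 1, X at .../XOO/..X | (0,0)=-1→X../XOO/..X; (0,1)=-1→.X./XOO/..X; (0,2)=-1→..X/XOO/..X; (2,0)=+1→.../XOO/X.X*; (2,1)=-1→.../XOO/.XX
ply 2, O at .../XOO/X.X | (0,0)=-1→O../XOO/X.X*; (0,1)=-1→.O./XOO/X.X; (0,2)=-1→..O/XOO/X.X; (2,1)=-1→.../XOO/XOX
ply 3, X at O../XOO/X.X | (0,1)=+1→OX./XOO/X.X*; (0,2)=-1→O.X/XOO/X.X; (2,1)=-1→O../XOO/XXX
ply 4: OX./XOO/X.X is terminal -1 (O); from .../XOO/..X depth 5

X's best at [.../XOO/..X]: (2,0)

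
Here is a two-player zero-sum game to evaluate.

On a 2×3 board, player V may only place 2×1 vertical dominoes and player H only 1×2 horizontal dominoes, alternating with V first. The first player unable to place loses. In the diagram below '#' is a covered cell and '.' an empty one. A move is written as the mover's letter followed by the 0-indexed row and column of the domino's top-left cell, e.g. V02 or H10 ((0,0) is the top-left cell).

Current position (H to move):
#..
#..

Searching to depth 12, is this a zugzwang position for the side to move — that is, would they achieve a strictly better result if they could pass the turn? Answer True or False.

p1 H@[#../#..]: H01[###/#..]+1* H11[#../###]+1
p2 V@[###/#..] terminal -1; root [#../#..] d12
if H skipped the turn, V would face:
~ p1 V@[#../#..]: V01[##./##.]+1* V02[#.#/#.#]+1
~ p2 H@[##./##.] terminal -1; root [#../#..] d12
compare (H): move=+1 vs pass=-1

zugzwang(#../#.., H) = False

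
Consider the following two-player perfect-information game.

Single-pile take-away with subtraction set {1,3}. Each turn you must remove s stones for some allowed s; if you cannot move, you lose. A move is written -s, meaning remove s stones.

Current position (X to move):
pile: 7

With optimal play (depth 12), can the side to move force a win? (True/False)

p1 X@[7]: -1[6]+1* -3[4]+1
p2 O@[6]: -1[5]-1* -3[3]-1
p3 X@[5]: -1[4]+1* -3[2]+1
p4 O@[4]: -1[3]-1* -3[1]-1
p5 X@[3]: -1[2]+1* -3[0]+1
p6 O@[2]: -1[1]-1*
p7 X@[1]: -1[0]+1*
p8 O@[0] terminal -1; root [7] d12

X winning at [7]: True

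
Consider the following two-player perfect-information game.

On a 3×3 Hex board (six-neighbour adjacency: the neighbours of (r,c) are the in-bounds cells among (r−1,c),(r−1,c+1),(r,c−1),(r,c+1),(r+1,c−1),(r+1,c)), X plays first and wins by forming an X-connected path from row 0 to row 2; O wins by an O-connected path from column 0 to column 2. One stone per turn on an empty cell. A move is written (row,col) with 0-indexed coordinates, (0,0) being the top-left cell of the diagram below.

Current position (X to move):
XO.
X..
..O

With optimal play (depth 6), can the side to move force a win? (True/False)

[XO./X../..O] X move#1: (0,2):+1/XOX/X../..O*, (1,1):+1/XO./XX./..O, (1,2):+1/XO./X.X/..O, (2,0):+1/XO./X../X.O, (2,1):+1/XO./X../.XO
[XOX/X../..O] O move#2: (1,1):-1/XOX/XO./..O*, (1,2):-1/XOX/X.O/..O, (2,0):-1/XOX/X../O.O, (2,1):-1/XOX/X../.OO
[XOX/XO./..O] X move#3: (1,2):+1/XOX/XOX/..O*, (2,0):+1/XOX/XO./X.O, (2,1):+1/XOX/XO./.XO
[XOX/XOX/..O] O move#4: (2,0):-1/XOX/XOX/O.O*, (2,1):-1/XOX/XOX/.OO
[XOX/XOX/O.O] X move#5: (2,1):+1/XOX/XOX/OXO*
[XOX/XOX/OXO] end (terminal -1, O#6); searched XO./X../..O to 6

X winning at [XO./X../..O]: True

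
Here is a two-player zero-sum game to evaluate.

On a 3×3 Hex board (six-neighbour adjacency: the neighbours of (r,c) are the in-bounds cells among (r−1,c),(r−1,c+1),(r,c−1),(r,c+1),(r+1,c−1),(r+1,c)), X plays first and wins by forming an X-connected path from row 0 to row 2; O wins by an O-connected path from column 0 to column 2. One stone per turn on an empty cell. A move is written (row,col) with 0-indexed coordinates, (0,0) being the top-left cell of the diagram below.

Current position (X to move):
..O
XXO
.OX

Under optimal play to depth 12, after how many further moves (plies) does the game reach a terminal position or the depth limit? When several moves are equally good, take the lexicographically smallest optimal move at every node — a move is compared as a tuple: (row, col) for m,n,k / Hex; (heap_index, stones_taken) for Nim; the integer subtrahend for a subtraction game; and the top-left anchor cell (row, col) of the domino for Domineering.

PV length from [..O/XXO/.OX]: 3 plies

[..O/XXO/.OX] X move#1: (0,0):-1/X.O/XXO/.OX, (0,1):-1/.XO/XXO/.OX, (2,0):+1/..O/XXO/XOX*
[..O/XXO/XOX] O move#2: (0,0):-1/O.O/XXO/XOX*, (0,1):-1/.OO/XXO/XOX
[O.O/XXO/XOX] X move#3: (0,1):+1/OXO/XXO/XOX*
[OXO/XXO/XOX] end (terminal -1, O#4); searched ..O/XXO/.OX to 12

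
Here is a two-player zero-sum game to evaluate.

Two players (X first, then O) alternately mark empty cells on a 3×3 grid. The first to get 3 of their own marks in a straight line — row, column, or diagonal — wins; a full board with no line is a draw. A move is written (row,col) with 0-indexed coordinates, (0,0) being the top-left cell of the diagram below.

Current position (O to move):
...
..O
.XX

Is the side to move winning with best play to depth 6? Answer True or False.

[.../..O/.XX] O move#1: (0,0):-1/O../..O/.XX*, (0,1):-1/.O./..O/.XX, (0,2):-1/..O/..O/.XX, (1,0):-1/.../O.O/.XX, (1,1):-1/.../.OO/.XX, (2,0):-1/.../..O/OXX
[O../..O/.XX] X move#2: (0,1):+1/OX./..O/.XX*, (0,2):+0/O.X/..O/.XX, (1,0):+0/O../X.O/.XX, (1,1):+1/O../.XO/.XX, (2,0):+1/O../..O/XXX
[OX./..O/.XX] O move#3: (0,2):-1/OXO/..O/.XX*, (1,0):-1/OX./O.O/.XX, (1,1):-1/OX./.OO/.XX, (2,0):-1/OX./..O/OXX
[OXO/..O/.XX] X move#4: (1,0):+1/OXO/X.O/.XX*, (1,1):+1/OXO/.XO/.XX, (2,0):+1/OXO/..O/XXX
[OXO/X.O/.XX] O move#5: (1,1):-1/OXO/XOO/.XX*, (2,0):-1/OXO/X.O/OXX
[OXO/XOO/.XX] X move#6: (2,0):+1/OXO/XOO/XXX*
[OXO/XOO/XXX] end (terminal -1, O#7); searched .../..O/.XX to 6

O winning at [.../..O/.XX]: False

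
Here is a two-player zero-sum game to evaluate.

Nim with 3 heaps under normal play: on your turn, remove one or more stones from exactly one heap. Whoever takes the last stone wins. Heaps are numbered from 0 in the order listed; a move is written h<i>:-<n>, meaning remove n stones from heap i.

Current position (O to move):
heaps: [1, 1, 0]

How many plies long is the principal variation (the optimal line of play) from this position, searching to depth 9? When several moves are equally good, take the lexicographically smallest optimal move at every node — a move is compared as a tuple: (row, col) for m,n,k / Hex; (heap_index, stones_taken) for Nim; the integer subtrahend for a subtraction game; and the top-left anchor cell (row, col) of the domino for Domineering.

PV length from [(1,1,0)]: 2 plies

[(1,1,0)] O move#1: h0:-1:-1/(0,1,0)*, h1:-1:-1/(1,0,0)
[(0,1,0)] X move#2: h1:-1:+1/(0,0,0)*
[(0,0,0)] end (terminal -1, O#3); searched (1,1,0) to 9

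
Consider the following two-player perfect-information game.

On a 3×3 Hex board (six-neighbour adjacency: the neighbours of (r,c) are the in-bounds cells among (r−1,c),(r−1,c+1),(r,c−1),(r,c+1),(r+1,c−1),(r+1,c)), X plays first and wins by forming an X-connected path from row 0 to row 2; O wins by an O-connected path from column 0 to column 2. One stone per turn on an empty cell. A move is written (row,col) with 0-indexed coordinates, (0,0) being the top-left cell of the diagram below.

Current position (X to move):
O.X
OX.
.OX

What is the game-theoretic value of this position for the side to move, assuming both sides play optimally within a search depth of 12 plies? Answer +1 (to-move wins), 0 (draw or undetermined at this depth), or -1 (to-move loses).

value(O.X/OX./.OX, X) = +1

p1 X@[O.X/OX./.OX]: (0,1)[OXX/OX./.OX]+1* (1,2)[O.X/OXX/.OX]+1 (2,0)[O.X/OX./XOX]+1
p2 O@[OXX/OX./.OX]: (1,2)[OXX/OXO/.OX]-1* (2,0)[OXX/OX./OOX]-1
p3 X@[OXX/OXO/.OX]: (2,0)[OXX/OXO/XOX]+1*
p4 O@[OXX/OXO/XOX] terminal -1; root [O.X/OX./.OX] d12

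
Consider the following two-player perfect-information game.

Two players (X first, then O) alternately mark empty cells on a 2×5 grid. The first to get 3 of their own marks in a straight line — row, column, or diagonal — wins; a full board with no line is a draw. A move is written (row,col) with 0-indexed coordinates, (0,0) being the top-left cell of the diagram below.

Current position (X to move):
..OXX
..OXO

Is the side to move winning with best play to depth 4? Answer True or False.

X winning at [..OXX/..OXO]: False

[..OXX/..OXO] X move#1: (0,0):+0/X.OXX/..OXO*, (0,1):+0/.XOXX/..OXO, (1,0):+0/..OXX/X.OXO, (1,1):+0/..OXX/.XOXO
[X.OXX/..OXO] O move#2: (0,1):+0/XOOXX/..OXO*, (1,0):+0/X.OXX/O.OXO, (1,1):+0/X.OXX/.OOXO
[XOOXX/..OXO] X move#3: (1,0):+0/XOOXX/X.OXO*, (1,1):+0/XOOXX/.XOXO
[XOOXX/X.OXO] O move#4: (1,1):+0/XOOXX/XOOXO*
[XOOXX/XOOXO] end (terminal +0, X#5); searched ..OXX/..OXO to 4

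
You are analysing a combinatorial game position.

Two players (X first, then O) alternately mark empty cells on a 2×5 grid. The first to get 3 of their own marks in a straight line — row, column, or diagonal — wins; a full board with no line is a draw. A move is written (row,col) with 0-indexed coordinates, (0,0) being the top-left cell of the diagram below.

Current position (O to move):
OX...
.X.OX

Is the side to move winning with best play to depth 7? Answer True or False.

ply 1, O at OX.../.X.OX | (0,2)=+0→OXO../.X.OX*; (0,3)=+0→OX.O./.X.OX; (0,4)=+0→OX..O/.X.OX; (1,0)=+0→OX.../OX.OX; (1,2)=+0→OX.../.XOOX
ply 2, X at OXO../.X.OX | (0,3)=+0→OXOX./.X.OX*; (0,4)=+0→OXO.X/.X.OX; (1,0)=+0→OXO../XX.OX; (1,2)=+0→OXO../.XXOX
ply 3, O at OXOX./.X.OX | (0,4)=+0→OXOXO/.X.OX*; (1,0)=+0→OXOX./OX.OX; (1,2)=+0→OXOX./.XOOX
ply 4, X at OXOXO/.X.OX | (1,0)=+0→OXOXO/XX.OX*; (1,2)=+0→OXOXO/.XXOX
ply 5, O at OXOXO/XX.OX | (1,2)=+0→OXOXO/XXOOX*
ply 6: OXOXO/XXOOX is terminal +0 (X); from OX.../.X.OX depth 7

O winning at [OX.../.X.OX]: False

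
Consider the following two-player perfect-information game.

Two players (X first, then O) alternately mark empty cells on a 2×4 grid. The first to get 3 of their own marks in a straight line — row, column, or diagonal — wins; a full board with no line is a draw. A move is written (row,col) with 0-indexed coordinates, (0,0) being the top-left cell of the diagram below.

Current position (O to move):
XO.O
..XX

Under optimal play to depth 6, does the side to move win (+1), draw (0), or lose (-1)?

[XO.O/..XX] O move#1: (0,2):+1/XOOO/..XX*, (1,0):-1/XO.O/O.XX, (1,1):+0/XO.O/.OXX
[XOOO/..XX] end (terminal -1, X#2); searched XO.O/..XX to 6

value(XO.O/..XX, O) = +1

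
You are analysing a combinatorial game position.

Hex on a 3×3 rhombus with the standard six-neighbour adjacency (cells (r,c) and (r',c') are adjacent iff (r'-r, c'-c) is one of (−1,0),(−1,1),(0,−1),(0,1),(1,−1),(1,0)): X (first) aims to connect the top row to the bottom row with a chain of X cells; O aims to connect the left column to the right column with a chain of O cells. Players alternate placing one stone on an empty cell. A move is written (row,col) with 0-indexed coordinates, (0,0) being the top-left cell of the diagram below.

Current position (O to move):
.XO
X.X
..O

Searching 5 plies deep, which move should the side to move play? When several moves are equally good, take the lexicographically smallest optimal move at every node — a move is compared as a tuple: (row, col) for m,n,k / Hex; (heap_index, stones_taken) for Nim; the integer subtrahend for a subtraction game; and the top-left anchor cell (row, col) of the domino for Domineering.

O's best at [.XO/X.X/..O]: (2,0)

p1 O@[.XO/X.X/..O]: (0,0)[OXO/X.X/..O]-1 (1,1)[.XO/XOX/..O]-1 (2,0)[.XO/X.X/O.O]+1* (2,1)[.XO/X.X/.OO]-1
p2 X@[.XO/X.X/O.O]: (0,0)[XXO/X.X/O.O]-1* (1,1)[.XO/XXX/O.O]-1 (2,1)[.XO/X.X/OXO]-1
p3 O@[XXO/X.X/O.O]: (1,1)[XXO/XOX/O.O]+1* (2,1)[XXO/X.X/OOO]+1
p4 X@[XXO/XOX/O.O] terminal -1; root [.XO/X.X/..O] d5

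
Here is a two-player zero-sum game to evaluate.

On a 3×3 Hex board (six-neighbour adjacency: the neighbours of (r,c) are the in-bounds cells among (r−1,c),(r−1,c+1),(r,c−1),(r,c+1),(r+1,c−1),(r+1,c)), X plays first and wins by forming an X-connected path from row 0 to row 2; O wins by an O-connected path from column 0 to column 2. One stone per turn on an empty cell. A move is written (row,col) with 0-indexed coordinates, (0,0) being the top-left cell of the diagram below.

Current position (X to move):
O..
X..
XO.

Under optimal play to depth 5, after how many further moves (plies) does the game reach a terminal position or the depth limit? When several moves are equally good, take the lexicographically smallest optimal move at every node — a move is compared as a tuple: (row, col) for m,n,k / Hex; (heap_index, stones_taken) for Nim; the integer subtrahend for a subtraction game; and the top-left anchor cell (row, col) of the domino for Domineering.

[O../X../XO.] X move#1: (0,1):+1/OX./X../XO.*, (0,2):+1/O.X/X../XO., (1,1):+1/O../XX./XO., (1,2):+1/O../X.X/XO., (2,2):+1/O../X../XOX
[OX./X../XO.] end (terminal -1, O#2); searched O../X../XO. to 5

PV length from [O../X../XO.]: 1 ply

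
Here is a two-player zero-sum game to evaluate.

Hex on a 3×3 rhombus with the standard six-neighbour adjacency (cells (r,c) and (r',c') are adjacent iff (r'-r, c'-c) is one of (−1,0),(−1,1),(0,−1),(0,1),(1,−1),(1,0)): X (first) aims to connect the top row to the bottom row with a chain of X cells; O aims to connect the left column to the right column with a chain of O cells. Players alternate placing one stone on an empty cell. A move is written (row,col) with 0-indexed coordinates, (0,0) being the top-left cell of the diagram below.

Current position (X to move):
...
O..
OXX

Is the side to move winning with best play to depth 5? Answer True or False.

X winning at [.../O../OXX]: True

ply 1, X at .../O../OXX | (0,0)=-1→X../O../OXX; (0,1)=-1→.X./O../OXX; (0,2)=+1→..X/O../OXX*; (1,1)=+1→.../OX./OXX; (1,2)=-1→.../O.X/OXX
ply 2, O at ..X/O../OXX | (0,0)=-1→O.X/O../OXX*; (0,1)=-1→.OX/O../OXX; (1,1)=-1→..X/OO./OXX; (1,2)=-1→..X/O.O/OXX
ply 3, X at O.X/O../OXX | (0,1)=+1→OXX/O../OXX*; (1,1)=+1→O.X/OX./OXX; (1,2)=+1→O.X/O.X/OXX
ply 4, O at OXX/O../OXX | (1,1)=-1→OXX/OO./OXX*; (1,2)=-1→OXX/O.O/OXX
ply 5, X at OXX/OO./OXX | (1,2)=+1→OXX/OOX/OXX*
ply 6: OXX/OOX/OXX is terminal -1 (O); from .../O../OXX depth 5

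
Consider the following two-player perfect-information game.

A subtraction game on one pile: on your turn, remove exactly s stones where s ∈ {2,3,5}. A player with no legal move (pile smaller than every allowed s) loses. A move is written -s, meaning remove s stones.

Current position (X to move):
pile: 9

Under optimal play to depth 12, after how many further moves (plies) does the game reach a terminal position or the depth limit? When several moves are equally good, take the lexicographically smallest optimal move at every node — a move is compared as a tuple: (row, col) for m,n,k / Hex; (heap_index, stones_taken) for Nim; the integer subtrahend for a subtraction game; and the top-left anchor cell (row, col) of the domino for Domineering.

ply 1, X at 9 | -2=+1→7*; -3=-1→6; -5=-1→4
ply 2, O at 7 | -2=-1→5*; -3=-1→4; -5=-1→2
ply 3, X at 5 | -2=-1→3; -3=-1→2; -5=+1→0*
ply 4: 0 is terminal -1 (O); from 9 depth 12

PV length from [9]: 3 plies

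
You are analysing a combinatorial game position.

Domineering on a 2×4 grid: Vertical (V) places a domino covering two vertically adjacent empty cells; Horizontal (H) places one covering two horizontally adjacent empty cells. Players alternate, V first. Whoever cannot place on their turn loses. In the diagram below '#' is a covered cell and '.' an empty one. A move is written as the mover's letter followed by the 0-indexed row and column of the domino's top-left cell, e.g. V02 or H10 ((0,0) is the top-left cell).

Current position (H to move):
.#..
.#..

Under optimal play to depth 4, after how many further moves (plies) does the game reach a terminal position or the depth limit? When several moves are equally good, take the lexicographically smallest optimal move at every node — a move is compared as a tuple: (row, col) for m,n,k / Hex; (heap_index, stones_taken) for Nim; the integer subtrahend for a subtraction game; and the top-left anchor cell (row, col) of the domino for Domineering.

PV length from [.#../.#..]: 3 plies

ply 1, H at .#../.#.. | H02=+1→.###/.#..*; H12=+1→.#../.###
ply 2, V at .###/.#.. | V00=-1→####/##..*
ply 3, H at ####/##.. | H12=+1→####/####*
ply 4: ####/#### is terminal -1 (V); from .#../.#.. depth 4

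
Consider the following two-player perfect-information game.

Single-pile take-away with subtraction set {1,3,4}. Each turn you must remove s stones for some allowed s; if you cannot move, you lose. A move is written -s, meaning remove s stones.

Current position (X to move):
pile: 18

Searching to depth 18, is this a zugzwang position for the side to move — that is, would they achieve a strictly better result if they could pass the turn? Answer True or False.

[18] X move#1: -1:-1/17, -3:-1/15, -4:+1/14*
[14] O move#2: -1:-1/13*, -3:-1/11, -4:-1/10
[13] X move#3: -1:-1/12, -3:-1/10, -4:+1/9*
[9] O move#4: -1:-1/8*, -3:-1/6, -4:-1/5
[8] X move#5: -1:+1/7*, -3:-1/5, -4:-1/4
[7] O move#6: -1:-1/6*, -3:-1/4, -4:-1/3
[6] X move#7: -1:-1/5, -3:-1/3, -4:+1/2*
[2] O move#8: -1:-1/1*
[1] X move#9: -1:+1/0*
[0] end (terminal -1, O#10); searched 18 to 18
if X skipped the turn, O would face:
~ [18] O move#1: -1:-1/17, -3:-1/15, -4:+1/14*
~ [14] X move#2: -1:-1/13*, -3:-1/11, -4:-1/10
~ [13] O move#3: -1:-1/12, -3:-1/10, -4:+1/9*
~ [9] X move#4: -1:-1/8*, -3:-1/6, -4:-1/5
~ [8] O move#5: -1:+1/7*, -3:-1/5, -4:-1/4
~ [7] X move#6: -1:-1/6*, -3:-1/4, -4:-1/3
~ [6] O move#7: -1:-1/5, -3:-1/3, -4:+1/2*
~ [2] X move#8: -1:-1/1*
~ [1] O move#9: -1:+1/0*
~ [0] end (terminal -1, X#10); searched 18 to 18
compare (X): move=+1 vs pass=-1

zugzwang(18, X) = False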